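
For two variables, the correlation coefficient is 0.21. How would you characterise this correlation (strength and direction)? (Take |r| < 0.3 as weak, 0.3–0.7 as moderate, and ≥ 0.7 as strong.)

weak positive

r = 0.21 > 0 so the relationship is positive.
|r| = 0.21, which falls in the weak range.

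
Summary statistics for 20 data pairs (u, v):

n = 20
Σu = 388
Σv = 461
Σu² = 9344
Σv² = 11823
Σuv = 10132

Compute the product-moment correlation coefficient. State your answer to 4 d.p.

r = (nΣuv − ΣuΣv) / √[(nΣu² − (Σu)²)(nΣv² − (Σv)²)]
Numerator: 20×10132 − 388×461 = 23772
Denominator: √[(186880 − 150544)(236460 − 212521)] = √[36336 × 23939] = 29493.1772
r = 23772 / 29493.1772 ≈ 0.8060

0.8060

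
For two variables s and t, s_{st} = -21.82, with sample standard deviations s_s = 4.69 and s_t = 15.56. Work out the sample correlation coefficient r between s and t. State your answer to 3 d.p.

r = Cov(s,t) / (s_s · s_t) = -21.82 / (4.69 × 15.56)
  = -21.82 / 72.9764 ≈ -0.299

-0.299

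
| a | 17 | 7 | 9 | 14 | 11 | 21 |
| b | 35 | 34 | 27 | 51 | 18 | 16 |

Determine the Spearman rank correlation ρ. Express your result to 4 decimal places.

-0.1429

Rank a: 5, 1, 2, 4, 3, 6
Rank b: 5, 4, 3, 6, 2, 1
d = rank(a) − rank(b): 0, -3, -1, -2, 1, 5; Σd² = 40
ρ = 1 − 6Σd² / [n(n²−1)] = 1 − 6×40 / (6×35) = 1 − 240/210 ≈ -0.1429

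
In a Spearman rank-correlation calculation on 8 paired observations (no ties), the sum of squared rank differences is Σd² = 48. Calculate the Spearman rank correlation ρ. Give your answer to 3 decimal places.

ρ = 1 − 6Σd² / [n(n²−1)] = 1 − 6×48 / (8×63)
  = 1 − 288/504 = 1 − 0.5714 ≈ 0.429

0.429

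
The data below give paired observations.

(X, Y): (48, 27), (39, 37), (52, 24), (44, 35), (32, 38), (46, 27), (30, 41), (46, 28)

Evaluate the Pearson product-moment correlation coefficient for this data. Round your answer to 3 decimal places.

n = 8, ΣX = 337, ΣY = 257, ΣX² = 14621, ΣY² = 8537, ΣXY = 10503
nΣXY − ΣXΣY = 84024 − 86609 = -2585
nΣX² − (ΣX)² = 116968 − 113569 = 3399; nΣY² − (ΣY)² = 68296 − 66049 = 2247
r = -2585 / √(3399 × 2247) = -2585 / 2763.6123 ≈ -0.935

-0.935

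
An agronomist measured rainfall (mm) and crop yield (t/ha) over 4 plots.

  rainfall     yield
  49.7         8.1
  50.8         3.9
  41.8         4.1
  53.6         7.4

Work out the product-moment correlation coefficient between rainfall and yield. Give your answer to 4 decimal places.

0.5368

n = 4, Σx = 195.9, Σy = 23.5, Σx² = 9670.93, Σy² = 152.39, Σxy = 1168.71
nΣxy − ΣxΣy = 4674.84 − 4603.65 = 71.19
nΣx² − (Σx)² = 38683.72 − 38376.81 = 306.91; nΣy² − (Σy)² = 609.56 − 552.25 = 57.31
r = 71.19 / √(306.91 × 57.31) = 71.19 / 132.6236 ≈ 0.5368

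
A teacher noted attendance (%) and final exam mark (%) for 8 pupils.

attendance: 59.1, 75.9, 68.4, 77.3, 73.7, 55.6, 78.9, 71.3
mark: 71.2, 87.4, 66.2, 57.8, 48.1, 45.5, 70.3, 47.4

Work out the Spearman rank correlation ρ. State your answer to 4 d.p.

Rank attendance: 2, 6, 3, 7, 5, 1, 8, 4
Rank mark: 7, 8, 5, 4, 3, 1, 6, 2
d = rank(attendance) − rank(mark): -5, -2, -2, 3, 2, 0, 2, 2; Σd² = 54
ρ = 1 − 6Σd² / [n(n²−1)] = 1 − 6×54 / (8×63) = 1 − 324/504 ≈ 0.3571

0.3571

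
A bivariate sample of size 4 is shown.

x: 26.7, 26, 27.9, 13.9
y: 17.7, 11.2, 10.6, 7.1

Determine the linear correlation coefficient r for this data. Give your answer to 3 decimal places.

n = 4, Σx = 94.5, Σy = 46.6, Σx² = 2360.51, Σy² = 601.5, Σxy = 1158.22
nΣxy − ΣxΣy = 4632.88 − 4403.7 = 229.18
nΣx² − (Σx)² = 9442.04 − 8930.25 = 511.79; nΣy² − (Σy)² = 2406 − 2171.56 = 234.44
r = 229.18 / √(511.79 × 234.44) = 229.18 / 346.3871 ≈ 0.662

0.662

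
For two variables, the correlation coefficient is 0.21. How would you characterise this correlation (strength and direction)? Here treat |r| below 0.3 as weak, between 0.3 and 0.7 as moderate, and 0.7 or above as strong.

weak positive

r = 0.21 > 0 so the relationship is positive.
|r| = 0.21, which falls in the weak range.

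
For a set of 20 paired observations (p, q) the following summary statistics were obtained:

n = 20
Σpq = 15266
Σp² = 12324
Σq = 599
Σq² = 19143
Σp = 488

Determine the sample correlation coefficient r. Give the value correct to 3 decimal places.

r = (nΣpq − ΣpΣq) / √[(nΣp² − (Σp)²)(nΣq² − (Σq)²)]
Numerator: 20×15266 − 488×599 = 13008
Denominator: √[(246480 − 238144)(382860 − 358801)] = √[8336 × 24059] = 14161.7733
r = 13008 / 14161.7733 ≈ 0.919

0.919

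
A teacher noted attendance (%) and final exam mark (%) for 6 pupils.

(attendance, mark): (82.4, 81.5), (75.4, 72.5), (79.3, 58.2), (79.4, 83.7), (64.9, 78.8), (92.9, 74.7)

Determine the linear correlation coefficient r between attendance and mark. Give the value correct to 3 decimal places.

n = 6, Σx = 474.3, Σy = 449.4, Σx² = 37910.19, Σy² = 34080.96, Σxy = 35496.89
nΣxy − ΣxΣy = 212981.34 − 213150.42 = -169.08
nΣx² − (Σx)² = 227461.14 − 224960.49 = 2500.65; nΣy² − (Σy)² = 204485.76 − 201960.36 = 2525.4
r = -169.08 / √(2500.65 × 2525.4) = -169.08 / 2512.9945 ≈ -0.067

-0.067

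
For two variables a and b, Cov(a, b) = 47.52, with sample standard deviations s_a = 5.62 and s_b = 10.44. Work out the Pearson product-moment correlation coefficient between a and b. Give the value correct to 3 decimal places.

r = Cov(a,b) / (s_a · s_b) = 47.52 / (5.62 × 10.44)
  = 47.52 / 58.6728 ≈ 0.810

0.810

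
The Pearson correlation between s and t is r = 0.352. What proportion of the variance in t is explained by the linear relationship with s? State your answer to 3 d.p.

0.124

r² = (0.352)² = 0.124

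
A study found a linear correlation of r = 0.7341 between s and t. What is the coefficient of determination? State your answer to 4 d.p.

0.5389

r² = (0.7341)² = 0.5389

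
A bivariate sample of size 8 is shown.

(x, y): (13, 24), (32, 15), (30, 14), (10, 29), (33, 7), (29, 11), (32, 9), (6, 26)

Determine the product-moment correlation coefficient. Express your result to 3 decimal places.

-0.943

n = 8, Σx = 185, Σy = 135, Σx² = 5183, Σy² = 2765, Σxy = 2496
nΣxy − ΣxΣy = 19968 − 24975 = -5007
nΣx² − (Σx)² = 41464 − 34225 = 7239; nΣy² − (Σy)² = 22120 − 18225 = 3895
r = -5007 / √(7239 × 3895) = -5007 / 5309.9816 ≈ -0.943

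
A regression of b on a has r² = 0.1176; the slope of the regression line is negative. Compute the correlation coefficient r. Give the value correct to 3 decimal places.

|r| = √0.1176 = 0.343
The association is negative, so r = −0.343.

-0.343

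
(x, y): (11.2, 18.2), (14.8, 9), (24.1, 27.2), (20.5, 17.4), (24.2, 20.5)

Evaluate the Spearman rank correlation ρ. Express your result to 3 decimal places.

0.600

Rank x: 1, 2, 4, 3, 5
Rank y: 3, 1, 5, 2, 4
d = rank(x) − rank(y): -2, 1, -1, 1, 1; Σd² = 8
ρ = 1 − 6Σd² / [n(n²−1)] = 1 − 6×8 / (5×24) = 1 − 48/120 ≈ 0.600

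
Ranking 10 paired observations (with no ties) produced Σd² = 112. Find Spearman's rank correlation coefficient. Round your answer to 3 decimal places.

ρ = 1 − 6Σd² / [n(n²−1)] = 1 − 6×112 / (10×99)
  = 1 − 672/990 = 1 − 0.6788 ≈ 0.321

0.321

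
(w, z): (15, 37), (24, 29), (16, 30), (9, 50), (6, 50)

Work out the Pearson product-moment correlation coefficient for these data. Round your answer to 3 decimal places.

n = 5, Σw = 70, Σz = 196, Σw² = 1174, Σz² = 8110, Σwz = 2481
nΣwz − ΣwΣz = 12405 − 13720 = -1315
nΣw² − (Σw)² = 5870 − 4900 = 970; nΣz² − (Σz)² = 40550 − 38416 = 2134
r = -1315 / √(970 × 2134) = -1315 / 1438.7425 ≈ -0.914

-0.914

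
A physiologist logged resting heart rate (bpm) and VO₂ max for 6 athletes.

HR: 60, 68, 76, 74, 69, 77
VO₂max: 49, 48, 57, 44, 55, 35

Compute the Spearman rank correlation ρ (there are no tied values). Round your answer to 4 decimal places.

Rank HR: 1, 2, 5, 4, 3, 6
Rank VO₂max: 4, 3, 6, 2, 5, 1
d = rank(HR) − rank(VO₂max): -3, -1, -1, 2, -2, 5; Σd² = 44
ρ = 1 − 6Σd² / [n(n²−1)] = 1 − 6×44 / (6×35) = 1 − 264/210 ≈ -0.2571

-0.2571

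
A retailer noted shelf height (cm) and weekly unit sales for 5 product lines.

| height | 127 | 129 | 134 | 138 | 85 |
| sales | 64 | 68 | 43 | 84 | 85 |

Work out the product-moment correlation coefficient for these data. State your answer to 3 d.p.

-0.471

n = 5, Σx = 613, Σy = 344, Σx² = 76995, Σy² = 24850, Σxy = 41479
nΣxy − ΣxΣy = 207395 − 210872 = -3477
nΣx² − (Σx)² = 384975 − 375769 = 9206; nΣy² − (Σy)² = 124250 − 118336 = 5914
r = -3477 / √(9206 × 5914) = -3477 / 7378.6370 ≈ -0.471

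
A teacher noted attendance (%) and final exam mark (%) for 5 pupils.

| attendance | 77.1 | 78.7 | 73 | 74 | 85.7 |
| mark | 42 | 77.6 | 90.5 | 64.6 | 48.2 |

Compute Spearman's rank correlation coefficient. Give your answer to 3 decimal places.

Rank attendance: 3, 4, 1, 2, 5
Rank mark: 1, 4, 5, 3, 2
d = rank(attendance) − rank(mark): 2, 0, -4, -1, 3; Σd² = 30
ρ = 1 − 6Σd² / [n(n²−1)] = 1 − 6×30 / (5×24) = 1 − 180/120 ≈ -0.500

-0.500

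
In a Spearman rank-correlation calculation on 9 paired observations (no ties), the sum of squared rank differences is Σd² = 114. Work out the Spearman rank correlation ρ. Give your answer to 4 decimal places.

ρ = 1 − 6Σd² / [n(n²−1)] = 1 − 6×114 / (9×80)
  = 1 − 684/720 = 1 − 0.95000 ≈ 0.0500

0.0500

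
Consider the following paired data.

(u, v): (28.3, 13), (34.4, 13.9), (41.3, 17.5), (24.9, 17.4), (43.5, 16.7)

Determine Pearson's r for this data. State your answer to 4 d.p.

n = 5, Σu = 172.4, Σv = 78.5, Σu² = 6202.2, Σv² = 1250.11, Σuv = 2728.52
nΣuv − ΣuΣv = 13642.6 − 13533.4 = 109.2
nΣu² − (Σu)² = 31011 − 29721.76 = 1289.24; nΣv² − (Σv)² = 6250.55 − 6162.25 = 88.3
r = 109.2 / √(1289.24 × 88.3) = 109.2 / 337.4017 ≈ 0.3236

0.3236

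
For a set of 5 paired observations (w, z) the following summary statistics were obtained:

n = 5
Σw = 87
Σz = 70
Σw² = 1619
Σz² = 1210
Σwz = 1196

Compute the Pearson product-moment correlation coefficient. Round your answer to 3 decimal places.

-0.141

r = (nΣwz − ΣwΣz) / √[(nΣw² − (Σw)²)(nΣz² − (Σz)²)]
Numerator: 5×1196 − 87×70 = -110
Denominator: √[(8095 − 7569)(6050 − 4900)] = √[526 × 1150] = 777.7532
r = -110 / 777.7532 ≈ -0.141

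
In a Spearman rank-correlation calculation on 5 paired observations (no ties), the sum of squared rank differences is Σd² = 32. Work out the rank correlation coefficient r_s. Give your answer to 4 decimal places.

-0.6000

ρ = 1 − 6Σd² / [n(n²−1)] = 1 − 6×32 / (5×24)
  = 1 − 192/120 = 1 − 1.60000 ≈ -0.6000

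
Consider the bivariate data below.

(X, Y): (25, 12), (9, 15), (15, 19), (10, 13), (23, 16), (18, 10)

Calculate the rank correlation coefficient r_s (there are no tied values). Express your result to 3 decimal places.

-0.257

Rank X: 6, 1, 3, 2, 5, 4
Rank Y: 2, 4, 6, 3, 5, 1
d = rank(X) − rank(Y): 4, -3, -3, -1, 0, 3; Σd² = 44
ρ = 1 − 6Σd² / [n(n²−1)] = 1 − 6×44 / (6×35) = 1 − 264/210 ≈ -0.257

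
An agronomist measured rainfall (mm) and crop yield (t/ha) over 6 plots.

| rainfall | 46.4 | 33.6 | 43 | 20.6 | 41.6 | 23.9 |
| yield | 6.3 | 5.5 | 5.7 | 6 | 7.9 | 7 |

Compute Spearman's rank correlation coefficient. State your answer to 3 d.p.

Rank rainfall: 6, 3, 5, 1, 4, 2
Rank yield: 4, 1, 2, 3, 6, 5
d = rank(rainfall) − rank(yield): 2, 2, 3, -2, -2, -3; Σd² = 34
ρ = 1 − 6Σd² / [n(n²−1)] = 1 − 6×34 / (6×35) = 1 − 204/210 ≈ 0.029

0.029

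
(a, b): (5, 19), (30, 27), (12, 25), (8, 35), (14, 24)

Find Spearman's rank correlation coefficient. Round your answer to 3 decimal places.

0.300

Rank a: 1, 5, 3, 2, 4
Rank b: 1, 4, 3, 5, 2
d = rank(a) − rank(b): 0, 1, 0, -3, 2; Σd² = 14
ρ = 1 − 6Σd² / [n(n²−1)] = 1 − 6×14 / (5×24) = 1 − 84/120 ≈ 0.300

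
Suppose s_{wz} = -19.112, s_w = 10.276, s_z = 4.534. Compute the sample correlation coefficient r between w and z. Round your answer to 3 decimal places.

r = Cov(w,z) / (s_w · s_z) = -19.112 / (10.276 × 4.534)
  = -19.112 / 46.5914 ≈ -0.410

-0.410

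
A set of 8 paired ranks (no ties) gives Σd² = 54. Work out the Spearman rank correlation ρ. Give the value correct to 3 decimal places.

0.357

ρ = 1 − 6Σd² / [n(n²−1)] = 1 − 6×54 / (8×63)
  = 1 − 324/504 = 1 − 0.6429 ≈ 0.357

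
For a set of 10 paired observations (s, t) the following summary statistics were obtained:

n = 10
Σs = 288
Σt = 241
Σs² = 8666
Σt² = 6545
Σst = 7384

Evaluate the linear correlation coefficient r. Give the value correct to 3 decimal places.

r = (nΣst − ΣsΣt) / √[(nΣs² − (Σs)²)(nΣt² − (Σt)²)]
Numerator: 10×7384 − 288×241 = 4432
Denominator: √[(86660 − 82944)(65450 − 58081)] = √[3716 × 7369] = 5232.8963
r = 4432 / 5232.8963 ≈ 0.847

0.847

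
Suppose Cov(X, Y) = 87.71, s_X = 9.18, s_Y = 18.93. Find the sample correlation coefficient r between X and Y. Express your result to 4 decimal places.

0.5047

r = Cov(X,Y) / (s_X · s_Y) = 87.71 / (9.18 × 18.93)
  = 87.71 / 173.7774 ≈ 0.5047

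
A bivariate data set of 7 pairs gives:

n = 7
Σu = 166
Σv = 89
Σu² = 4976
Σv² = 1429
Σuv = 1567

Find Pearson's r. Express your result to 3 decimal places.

r = (nΣuv − ΣuΣv) / √[(nΣu² − (Σu)²)(nΣv² − (Σv)²)]
Numerator: 7×1567 − 166×89 = -3805
Denominator: √[(34832 − 27556)(10003 − 7921)] = √[7276 × 2082] = 3892.1244
r = -3805 / 3892.1244 ≈ -0.978

-0.978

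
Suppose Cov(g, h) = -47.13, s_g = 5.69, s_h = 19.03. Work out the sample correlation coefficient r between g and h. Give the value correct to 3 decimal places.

-0.435

r = Cov(g,h) / (s_g · s_h) = -47.13 / (5.69 × 19.03)
  = -47.13 / 108.2807 ≈ -0.435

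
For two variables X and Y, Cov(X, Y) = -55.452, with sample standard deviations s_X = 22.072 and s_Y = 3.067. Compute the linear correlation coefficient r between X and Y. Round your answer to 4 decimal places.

-0.8191

r = Cov(X,Y) / (s_X · s_Y) = -55.452 / (22.072 × 3.067)
  = -55.452 / 67.6948 ≈ -0.8191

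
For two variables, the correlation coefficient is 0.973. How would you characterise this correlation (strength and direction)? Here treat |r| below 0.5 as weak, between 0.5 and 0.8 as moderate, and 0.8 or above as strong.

r = 0.973 > 0 so the relationship is positive.
|r| = 0.973, which falls in the strong range.

strong positive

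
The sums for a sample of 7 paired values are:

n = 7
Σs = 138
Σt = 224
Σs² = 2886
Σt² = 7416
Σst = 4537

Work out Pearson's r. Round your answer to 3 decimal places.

r = (nΣst − ΣsΣt) / √[(nΣs² − (Σs)²)(nΣt² − (Σt)²)]
Numerator: 7×4537 − 138×224 = 847
Denominator: √[(20202 − 19044)(51912 − 50176)] = √[1158 × 1736] = 1417.8463
r = 847 / 1417.8463 ≈ 0.597

0.597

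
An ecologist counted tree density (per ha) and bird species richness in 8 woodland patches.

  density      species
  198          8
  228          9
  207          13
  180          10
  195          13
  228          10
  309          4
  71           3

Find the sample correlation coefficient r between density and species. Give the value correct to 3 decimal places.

n = 8, Σx = 1616, Σy = 70, Σx² = 356968, Σy² = 708, Σxy = 14391
nΣxy − ΣxΣy = 115128 − 113120 = 2008
nΣx² − (Σx)² = 2855744 − 2611456 = 244288; nΣy² − (Σy)² = 5664 − 4900 = 764
r = 2008 / √(244288 × 764) = 2008 / 13661.4799 ≈ 0.147

0.147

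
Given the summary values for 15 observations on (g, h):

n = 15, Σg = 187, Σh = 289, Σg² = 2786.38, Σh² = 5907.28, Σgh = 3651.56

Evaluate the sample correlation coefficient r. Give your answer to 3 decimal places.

0.124

r = (nΣgh − ΣgΣh) / √[(nΣg² − (Σg)²)(nΣh² − (Σh)²)]
Numerator: 15×3651.56 − 187×289 = 730.4
Denominator: √[(41795.7 − 34969)(88609.2 − 83521)] = √[6826.7 × 5088.2] = 5893.6928
r = 730.4 / 5893.6928 ≈ 0.124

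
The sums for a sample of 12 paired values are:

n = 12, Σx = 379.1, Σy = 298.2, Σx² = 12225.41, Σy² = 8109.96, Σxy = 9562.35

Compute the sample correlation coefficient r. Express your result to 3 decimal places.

r = (nΣxy − ΣxΣy) / √[(nΣx² − (Σx)²)(nΣy² − (Σy)²)]
Numerator: 12×9562.35 − 379.1×298.2 = 1700.58
Denominator: √[(146704.92 − 143716.81)(97319.52 − 88923.24)] = √[2988.11 × 8396.28] = 5008.8929
r = 1700.58 / 5008.8929 ≈ 0.340

0.340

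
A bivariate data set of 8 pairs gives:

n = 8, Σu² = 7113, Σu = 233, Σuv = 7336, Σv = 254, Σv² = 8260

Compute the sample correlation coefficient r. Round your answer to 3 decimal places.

-0.244

r = (nΣuv − ΣuΣv) / √[(nΣu² − (Σu)²)(nΣv² − (Σv)²)]
Numerator: 8×7336 − 233×254 = -494
Denominator: √[(56904 − 54289)(66080 − 64516)] = √[2615 × 1564] = 2022.3402
r = -494 / 2022.3402 ≈ -0.244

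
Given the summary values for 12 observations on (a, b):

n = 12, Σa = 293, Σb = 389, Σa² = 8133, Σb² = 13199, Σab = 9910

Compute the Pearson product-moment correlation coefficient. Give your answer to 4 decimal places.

r = (nΣab − ΣaΣb) / √[(nΣa² − (Σa)²)(nΣb² − (Σb)²)]
Numerator: 12×9910 − 293×389 = 4943
Denominator: √[(97596 − 85849)(158388 − 151321)] = √[11747 × 7067] = 9111.3143
r = 4943 / 9111.3143 ≈ 0.5425

0.5425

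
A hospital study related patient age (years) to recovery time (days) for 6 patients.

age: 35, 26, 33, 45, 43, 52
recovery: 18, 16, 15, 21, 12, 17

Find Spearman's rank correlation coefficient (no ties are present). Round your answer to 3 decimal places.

0.371

Rank age: 3, 1, 2, 5, 4, 6
Rank recovery: 5, 3, 2, 6, 1, 4
d = rank(age) − rank(recovery): -2, -2, 0, -1, 3, 2; Σd² = 22
ρ = 1 − 6Σd² / [n(n²−1)] = 1 − 6×22 / (6×35) = 1 − 132/210 ≈ 0.371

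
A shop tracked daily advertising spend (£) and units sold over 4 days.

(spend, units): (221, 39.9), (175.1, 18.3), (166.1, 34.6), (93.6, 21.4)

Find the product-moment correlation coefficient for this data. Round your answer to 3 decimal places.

0.641

n = 4, Σx = 655.8, Σy = 114.2, Σx² = 115851.18, Σy² = 3582.02, Σxy = 19772.33
nΣxy − ΣxΣy = 79089.32 − 74892.36 = 4196.96
nΣx² − (Σx)² = 463404.72 − 430073.64 = 33331.08; nΣy² − (Σy)² = 14328.08 − 13041.64 = 1286.44
r = 4196.96 / √(33331.08 × 1286.44) = 4196.96 / 6548.1627 ≈ 0.641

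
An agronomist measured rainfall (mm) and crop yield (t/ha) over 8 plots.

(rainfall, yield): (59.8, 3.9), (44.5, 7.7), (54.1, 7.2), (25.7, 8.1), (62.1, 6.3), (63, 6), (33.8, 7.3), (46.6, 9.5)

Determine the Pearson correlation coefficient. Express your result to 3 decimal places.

-0.599

n = 8, Σx = 389.6, Σy = 56, Σx² = 20283, Σy² = 411.18, Σxy = 2632.23
nΣxy − ΣxΣy = 21057.84 − 21817.6 = -759.76
nΣx² − (Σx)² = 162264 − 151788.16 = 10475.84; nΣy² − (Σy)² = 3289.44 − 3136 = 153.44
r = -759.76 / √(10475.84 × 153.44) = -759.76 / 1267.8379 ≈ -0.599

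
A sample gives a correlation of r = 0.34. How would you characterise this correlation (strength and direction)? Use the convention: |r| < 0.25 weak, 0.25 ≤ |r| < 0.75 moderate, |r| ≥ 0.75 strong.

r = 0.34 > 0 so the relationship is positive.
|r| = 0.34, which falls in the moderate range.

moderate positive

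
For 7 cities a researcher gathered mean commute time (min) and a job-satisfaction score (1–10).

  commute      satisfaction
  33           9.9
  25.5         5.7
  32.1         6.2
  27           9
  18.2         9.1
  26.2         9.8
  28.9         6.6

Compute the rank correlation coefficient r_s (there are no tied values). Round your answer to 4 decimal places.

Rank commute: 7, 2, 6, 4, 1, 3, 5
Rank satisfaction: 7, 1, 2, 4, 5, 6, 3
d = rank(commute) − rank(satisfaction): 0, 1, 4, 0, -4, -3, 2; Σd² = 46
ρ = 1 − 6Σd² / [n(n²−1)] = 1 − 6×46 / (7×48) = 1 − 276/336 ≈ 0.1786

0.1786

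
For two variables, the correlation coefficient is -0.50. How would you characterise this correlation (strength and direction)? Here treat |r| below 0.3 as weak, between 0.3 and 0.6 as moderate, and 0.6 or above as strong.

moderate negative

r = -0.50 < 0 so the relationship is negative.
|r| = 0.50, which falls in the moderate range.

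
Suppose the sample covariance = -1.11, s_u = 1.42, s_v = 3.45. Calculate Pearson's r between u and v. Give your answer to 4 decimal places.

-0.2266

r = Cov(u,v) / (s_u · s_v) = -1.11 / (1.42 × 3.45)
  = -1.11 / 4.8990 ≈ -0.2266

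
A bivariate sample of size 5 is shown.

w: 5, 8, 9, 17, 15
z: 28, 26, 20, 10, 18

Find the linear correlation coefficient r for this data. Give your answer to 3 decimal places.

n = 5, Σw = 54, Σz = 102, Σw² = 684, Σz² = 2284, Σwz = 968
nΣwz − ΣwΣz = 4840 − 5508 = -668
nΣw² − (Σw)² = 3420 − 2916 = 504; nΣz² − (Σz)² = 11420 − 10404 = 1016
r = -668 / √(504 × 1016) = -668 / 715.5865 ≈ -0.934

-0.934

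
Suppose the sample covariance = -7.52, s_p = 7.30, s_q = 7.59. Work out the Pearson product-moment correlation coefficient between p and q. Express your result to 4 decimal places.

-0.1357

r = Cov(p,q) / (s_p · s_q) = -7.52 / (7.30 × 7.59)
  = -7.52 / 55.4070 ≈ -0.1357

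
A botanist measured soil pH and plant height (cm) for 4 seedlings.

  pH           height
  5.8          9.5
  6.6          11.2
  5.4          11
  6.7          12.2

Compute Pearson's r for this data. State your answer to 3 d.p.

n = 4, Σx = 24.5, Σy = 43.9, Σx² = 151.25, Σy² = 485.53, Σxy = 270.16
nΣxy − ΣxΣy = 1080.64 − 1075.55 = 5.09
nΣx² − (Σx)² = 605 − 600.25 = 4.75; nΣy² − (Σy)² = 1942.12 − 1927.21 = 14.91
r = 5.09 / √(4.75 × 14.91) = 5.09 / 8.4156 ≈ 0.605

0.605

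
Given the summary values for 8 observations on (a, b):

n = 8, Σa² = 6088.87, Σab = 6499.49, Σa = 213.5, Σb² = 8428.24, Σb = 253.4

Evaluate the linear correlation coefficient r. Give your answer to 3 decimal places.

r = (nΣab − ΣaΣb) / √[(nΣa² − (Σa)²)(nΣb² − (Σb)²)]
Numerator: 8×6499.49 − 213.5×253.4 = -2104.98
Denominator: √[(48710.96 − 45582.25)(67425.92 − 64211.56)] = √[3128.71 × 3214.36] = 3171.2459
r = -2104.98 / 3171.2459 ≈ -0.664

-0.664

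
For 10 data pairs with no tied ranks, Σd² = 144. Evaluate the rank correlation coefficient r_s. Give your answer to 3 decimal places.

0.127

ρ = 1 − 6Σd² / [n(n²−1)] = 1 − 6×144 / (10×99)
  = 1 − 864/990 = 1 − 0.8727 ≈ 0.127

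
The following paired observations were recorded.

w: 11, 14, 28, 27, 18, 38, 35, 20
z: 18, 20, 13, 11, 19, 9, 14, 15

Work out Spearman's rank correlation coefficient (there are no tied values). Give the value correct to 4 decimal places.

Rank w: 1, 2, 6, 5, 3, 8, 7, 4
Rank z: 6, 8, 3, 2, 7, 1, 4, 5
d = rank(w) − rank(z): -5, -6, 3, 3, -4, 7, 3, -1; Σd² = 154
ρ = 1 − 6Σd² / [n(n²−1)] = 1 − 6×154 / (8×63) = 1 − 924/504 ≈ -0.8333

-0.8333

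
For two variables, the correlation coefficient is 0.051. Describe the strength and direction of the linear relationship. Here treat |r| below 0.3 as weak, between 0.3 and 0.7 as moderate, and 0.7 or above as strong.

r = 0.051 > 0 so the relationship is positive.
|r| = 0.051, which falls in the weak range.

weak positive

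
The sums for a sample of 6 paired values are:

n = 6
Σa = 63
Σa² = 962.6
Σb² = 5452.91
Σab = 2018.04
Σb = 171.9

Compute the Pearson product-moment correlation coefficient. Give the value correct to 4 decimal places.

r = (nΣab − ΣaΣb) / √[(nΣa² − (Σa)²)(nΣb² − (Σb)²)]
Numerator: 6×2018.04 − 63×171.9 = 1278.54
Denominator: √[(5775.6 − 3969)(32717.46 − 29549.61)] = √[1806.6 × 3167.85] = 2392.2872
r = 1278.54 / 2392.2872 ≈ 0.5344

0.5344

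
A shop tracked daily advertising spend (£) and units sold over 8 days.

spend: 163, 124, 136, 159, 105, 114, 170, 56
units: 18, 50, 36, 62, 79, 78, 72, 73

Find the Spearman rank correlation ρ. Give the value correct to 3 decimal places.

Rank spend: 7, 4, 5, 6, 2, 3, 8, 1
Rank units: 1, 3, 2, 4, 8, 7, 5, 6
d = rank(spend) − rank(units): 6, 1, 3, 2, -6, -4, 3, -5; Σd² = 136
ρ = 1 − 6Σd² / [n(n²−1)] = 1 − 6×136 / (8×63) = 1 − 816/504 ≈ -0.619

-0.619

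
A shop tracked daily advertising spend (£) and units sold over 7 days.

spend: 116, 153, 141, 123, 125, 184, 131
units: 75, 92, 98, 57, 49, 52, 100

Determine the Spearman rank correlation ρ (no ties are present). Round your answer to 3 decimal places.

0.107

Rank spend: 1, 6, 5, 2, 3, 7, 4
Rank units: 4, 5, 6, 3, 1, 2, 7
d = rank(spend) − rank(units): -3, 1, -1, -1, 2, 5, -3; Σd² = 50
ρ = 1 − 6Σd² / [n(n²−1)] = 1 − 6×50 / (7×48) = 1 − 300/336 ≈ 0.107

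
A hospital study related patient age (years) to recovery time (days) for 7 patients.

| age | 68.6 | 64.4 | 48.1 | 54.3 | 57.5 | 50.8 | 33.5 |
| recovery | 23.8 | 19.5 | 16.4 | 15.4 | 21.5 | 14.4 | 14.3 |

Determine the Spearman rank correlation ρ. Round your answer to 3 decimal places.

0.857

Rank age: 7, 6, 2, 4, 5, 3, 1
Rank recovery: 7, 5, 4, 3, 6, 2, 1
d = rank(age) − rank(recovery): 0, 1, -2, 1, -1, 1, 0; Σd² = 8
ρ = 1 − 6Σd² / [n(n²−1)] = 1 − 6×8 / (7×48) = 1 − 48/336 ≈ 0.857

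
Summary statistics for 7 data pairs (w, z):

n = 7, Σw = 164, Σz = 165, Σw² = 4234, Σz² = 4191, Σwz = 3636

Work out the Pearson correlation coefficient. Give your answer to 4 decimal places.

-0.6682

r = (nΣwz − ΣwΣz) / √[(nΣw² − (Σw)²)(nΣz² − (Σz)²)]
Numerator: 7×3636 − 164×165 = -1608
Denominator: √[(29638 − 26896)(29337 − 27225)] = √[2742 × 2112] = 2406.4713
r = -1608 / 2406.4713 ≈ -0.6682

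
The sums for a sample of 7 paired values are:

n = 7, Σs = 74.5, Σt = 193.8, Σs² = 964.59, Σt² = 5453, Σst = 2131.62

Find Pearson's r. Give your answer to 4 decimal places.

r = (nΣst − ΣsΣt) / √[(nΣs² − (Σs)²)(nΣt² − (Σt)²)]
Numerator: 7×2131.62 − 74.5×193.8 = 483.24
Denominator: √[(6752.13 − 5550.25)(38171 − 37558.44)] = √[1201.88 × 612.56] = 858.0347
r = 483.24 / 858.0347 ≈ 0.5632

0.5632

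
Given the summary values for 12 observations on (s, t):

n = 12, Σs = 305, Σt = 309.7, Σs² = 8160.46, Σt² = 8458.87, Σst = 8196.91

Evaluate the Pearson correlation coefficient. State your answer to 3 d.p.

r = (nΣst − ΣsΣt) / √[(nΣs² − (Σs)²)(nΣt² − (Σt)²)]
Numerator: 12×8196.91 − 305×309.7 = 3904.42
Denominator: √[(97925.52 − 93025)(101506.44 − 95914.09)] = √[4900.52 × 5592.35] = 5235.0189
r = 3904.42 / 5235.0189 ≈ 0.746

0.746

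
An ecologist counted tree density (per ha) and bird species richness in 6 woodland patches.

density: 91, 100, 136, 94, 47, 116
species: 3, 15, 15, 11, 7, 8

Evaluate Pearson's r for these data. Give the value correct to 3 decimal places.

n = 6, Σx = 584, Σy = 59, Σx² = 61278, Σy² = 693, Σxy = 6104
nΣxy − ΣxΣy = 36624 − 34456 = 2168
nΣx² − (Σx)² = 367668 − 341056 = 26612; nΣy² − (Σy)² = 4158 − 3481 = 677
r = 2168 / √(26612 × 677) = 2168 / 4244.5641 ≈ 0.511

0.511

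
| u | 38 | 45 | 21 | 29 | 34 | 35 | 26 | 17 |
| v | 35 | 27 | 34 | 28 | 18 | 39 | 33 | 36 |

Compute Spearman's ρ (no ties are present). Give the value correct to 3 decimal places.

-0.238

Rank u: 7, 8, 2, 4, 5, 6, 3, 1
Rank v: 6, 2, 5, 3, 1, 8, 4, 7
d = rank(u) − rank(v): 1, 6, -3, 1, 4, -2, -1, -6; Σd² = 104
ρ = 1 − 6Σd² / [n(n²−1)] = 1 − 6×104 / (8×63) = 1 − 624/504 ≈ -0.238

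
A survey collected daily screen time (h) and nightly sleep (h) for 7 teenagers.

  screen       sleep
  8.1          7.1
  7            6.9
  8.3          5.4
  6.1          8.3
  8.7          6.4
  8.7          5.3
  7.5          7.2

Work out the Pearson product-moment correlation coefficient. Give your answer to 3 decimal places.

-0.832

n = 7, Σx = 54.4, Σy = 46.6, Σx² = 428.34, Σy² = 316.96, Σxy = 357.05
nΣxy − ΣxΣy = 2499.35 − 2535.04 = -35.69
nΣx² − (Σx)² = 2998.38 − 2959.36 = 39.02; nΣy² − (Σy)² = 2218.72 − 2171.56 = 47.16
r = -35.69 / √(39.02 × 47.16) = -35.69 / 42.8974 ≈ -0.832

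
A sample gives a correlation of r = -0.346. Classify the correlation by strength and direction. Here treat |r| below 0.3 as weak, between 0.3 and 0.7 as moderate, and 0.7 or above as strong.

moderate negative

r = -0.346 < 0 so the relationship is negative.
|r| = 0.346, which falls in the moderate range.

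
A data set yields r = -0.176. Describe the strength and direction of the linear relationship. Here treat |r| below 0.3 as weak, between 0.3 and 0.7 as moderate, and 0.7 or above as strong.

r = -0.176 < 0 so the relationship is negative.
|r| = 0.176, which falls in the weak range.

weak negative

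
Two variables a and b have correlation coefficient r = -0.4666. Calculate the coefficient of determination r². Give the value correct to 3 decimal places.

r² = (-0.4666)² = 0.218

0.218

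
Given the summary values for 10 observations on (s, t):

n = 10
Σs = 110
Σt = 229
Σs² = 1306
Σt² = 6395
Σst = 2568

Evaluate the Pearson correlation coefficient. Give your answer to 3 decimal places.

r = (nΣst − ΣsΣt) / √[(nΣs² − (Σs)²)(nΣt² − (Σt)²)]
Numerator: 10×2568 − 110×229 = 490
Denominator: √[(13060 − 12100)(63950 − 52441)] = √[960 × 11509] = 3323.9495
r = 490 / 3323.9495 ≈ 0.147

0.147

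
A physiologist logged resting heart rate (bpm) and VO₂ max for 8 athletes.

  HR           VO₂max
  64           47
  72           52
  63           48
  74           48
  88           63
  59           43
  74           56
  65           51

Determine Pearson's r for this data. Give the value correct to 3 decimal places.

n = 8, Σx = 559, Σy = 408, Σx² = 39651, Σy² = 21076, Σxy = 28868
nΣxy − ΣxΣy = 230944 − 228072 = 2872
nΣx² − (Σx)² = 317208 − 312481 = 4727; nΣy² − (Σy)² = 168608 − 166464 = 2144
r = 2872 / √(4727 × 2144) = 2872 / 3183.5025 ≈ 0.902

0.902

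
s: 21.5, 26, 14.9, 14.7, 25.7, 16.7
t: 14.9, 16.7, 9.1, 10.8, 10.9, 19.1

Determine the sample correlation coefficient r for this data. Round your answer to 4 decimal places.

0.2427

n = 6, Σs = 119.5, Σt = 81.5, Σs² = 2515.73, Σt² = 1183.97, Σst = 1648
nΣst − ΣsΣt = 9888 − 9739.25 = 148.75
nΣs² − (Σs)² = 15094.38 − 14280.25 = 814.13; nΣt² − (Σt)² = 7103.82 − 6642.25 = 461.57
r = 148.75 / √(814.13 × 461.57) = 148.75 / 613.0073 ≈ 0.2427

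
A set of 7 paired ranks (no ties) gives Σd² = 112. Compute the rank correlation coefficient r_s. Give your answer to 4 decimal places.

ρ = 1 − 6Σd² / [n(n²−1)] = 1 − 6×112 / (7×48)
  = 1 − 672/336 = 1 − 2.00000 ≈ -1.0000

-1.0000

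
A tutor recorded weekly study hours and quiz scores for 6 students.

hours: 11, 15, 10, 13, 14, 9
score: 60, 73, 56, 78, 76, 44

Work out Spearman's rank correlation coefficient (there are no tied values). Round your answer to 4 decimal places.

0.7714

Rank hours: 3, 6, 2, 4, 5, 1
Rank score: 3, 4, 2, 6, 5, 1
d = rank(hours) − rank(score): 0, 2, 0, -2, 0, 0; Σd² = 8
ρ = 1 − 6Σd² / [n(n²−1)] = 1 − 6×8 / (6×35) = 1 − 48/210 ≈ 0.7714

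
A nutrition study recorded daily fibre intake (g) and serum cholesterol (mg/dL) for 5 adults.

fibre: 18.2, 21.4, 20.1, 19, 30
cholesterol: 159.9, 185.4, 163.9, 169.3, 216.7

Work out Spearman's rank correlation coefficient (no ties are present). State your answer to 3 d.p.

0.900

Rank fibre: 1, 4, 3, 2, 5
Rank cholesterol: 1, 4, 2, 3, 5
d = rank(fibre) − rank(cholesterol): 0, 0, 1, -1, 0; Σd² = 2
ρ = 1 − 6Σd² / [n(n²−1)] = 1 − 6×2 / (5×24) = 1 − 12/120 ≈ 0.900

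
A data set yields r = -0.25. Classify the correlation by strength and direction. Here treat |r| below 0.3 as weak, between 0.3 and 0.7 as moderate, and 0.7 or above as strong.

r = -0.25 < 0 so the relationship is negative.
|r| = 0.25, which falls in the weak range.

weak negative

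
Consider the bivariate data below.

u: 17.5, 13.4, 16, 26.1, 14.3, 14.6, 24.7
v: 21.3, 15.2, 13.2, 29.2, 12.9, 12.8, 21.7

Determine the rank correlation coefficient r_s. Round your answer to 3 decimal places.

0.750

Rank u: 5, 1, 4, 7, 2, 3, 6
Rank v: 5, 4, 3, 7, 2, 1, 6
d = rank(u) − rank(v): 0, -3, 1, 0, 0, 2, 0; Σd² = 14
ρ = 1 − 6Σd² / [n(n²−1)] = 1 − 6×14 / (7×48) = 1 − 84/336 ≈ 0.750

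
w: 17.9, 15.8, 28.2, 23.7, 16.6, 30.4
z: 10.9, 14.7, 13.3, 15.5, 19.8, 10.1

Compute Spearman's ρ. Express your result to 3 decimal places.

-0.600

Rank w: 3, 1, 5, 4, 2, 6
Rank z: 2, 4, 3, 5, 6, 1
d = rank(w) − rank(z): 1, -3, 2, -1, -4, 5; Σd² = 56
ρ = 1 − 6Σd² / [n(n²−1)] = 1 − 6×56 / (6×35) = 1 − 336/210 ≈ -0.600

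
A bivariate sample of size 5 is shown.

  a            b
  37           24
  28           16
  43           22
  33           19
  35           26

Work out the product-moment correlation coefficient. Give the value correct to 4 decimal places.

n = 5, Σa = 176, Σb = 107, Σa² = 6316, Σb² = 2353, Σab = 3819
nΣab − ΣaΣb = 19095 − 18832 = 263
nΣa² − (Σa)² = 31580 − 30976 = 604; nΣb² − (Σb)² = 11765 − 11449 = 316
r = 263 / √(604 × 316) = 263 / 436.8798 ≈ 0.6020

0.6020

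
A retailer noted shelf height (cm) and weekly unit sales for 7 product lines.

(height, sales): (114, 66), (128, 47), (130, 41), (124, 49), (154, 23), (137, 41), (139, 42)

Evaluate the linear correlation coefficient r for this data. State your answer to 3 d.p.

-0.959

n = 7, Σx = 926, Σy = 309, Σx² = 123462, Σy² = 14621, Σxy = 39943
nΣxy − ΣxΣy = 279601 − 286134 = -6533
nΣx² − (Σx)² = 864234 − 857476 = 6758; nΣy² − (Σy)² = 102347 − 95481 = 6866
r = -6533 / √(6758 × 6866) = -6533 / 6811.7860 ≈ -0.959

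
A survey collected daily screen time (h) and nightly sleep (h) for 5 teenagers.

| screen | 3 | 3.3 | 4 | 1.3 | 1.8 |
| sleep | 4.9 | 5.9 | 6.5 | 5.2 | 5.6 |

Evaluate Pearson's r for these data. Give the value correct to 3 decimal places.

0.617

n = 5, Σx = 13.4, Σy = 28.1, Σx² = 40.82, Σy² = 159.47, Σxy = 77.01
nΣxy − ΣxΣy = 385.05 − 376.54 = 8.51
nΣx² − (Σx)² = 204.1 − 179.56 = 24.54; nΣy² − (Σy)² = 797.35 − 789.61 = 7.74
r = 8.51 / √(24.54 × 7.74) = 8.51 / 13.7819 ≈ 0.617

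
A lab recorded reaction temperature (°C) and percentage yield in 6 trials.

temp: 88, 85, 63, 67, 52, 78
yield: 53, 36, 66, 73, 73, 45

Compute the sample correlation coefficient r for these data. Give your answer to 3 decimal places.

-0.830

n = 6, Σx = 433, Σy = 346, Σx² = 32215, Σy² = 21144, Σxy = 24079
nΣxy − ΣxΣy = 144474 − 149818 = -5344
nΣx² − (Σx)² = 193290 − 187489 = 5801; nΣy² − (Σy)² = 126864 − 119716 = 7148
r = -5344 / √(5801 × 7148) = -5344 / 6439.3748 ≈ -0.830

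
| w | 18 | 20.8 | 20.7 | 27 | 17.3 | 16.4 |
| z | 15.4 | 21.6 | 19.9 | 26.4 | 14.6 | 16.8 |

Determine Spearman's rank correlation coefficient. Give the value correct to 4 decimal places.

0.8286

Rank w: 3, 5, 4, 6, 2, 1
Rank z: 2, 5, 4, 6, 1, 3
d = rank(w) − rank(z): 1, 0, 0, 0, 1, -2; Σd² = 6
ρ = 1 − 6Σd² / [n(n²−1)] = 1 − 6×6 / (6×35) = 1 − 36/210 ≈ 0.8286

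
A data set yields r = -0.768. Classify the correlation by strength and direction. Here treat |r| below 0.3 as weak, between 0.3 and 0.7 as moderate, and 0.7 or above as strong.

r = -0.768 < 0 so the relationship is negative.
|r| = 0.768, which falls in the strong range.

strong negative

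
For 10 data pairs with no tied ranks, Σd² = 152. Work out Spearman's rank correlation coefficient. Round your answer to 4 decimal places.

0.0788

ρ = 1 − 6Σd² / [n(n²−1)] = 1 − 6×152 / (10×99)
  = 1 − 912/990 = 1 − 0.92121 ≈ 0.0788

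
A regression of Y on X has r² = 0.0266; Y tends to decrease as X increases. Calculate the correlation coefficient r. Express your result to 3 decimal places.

-0.163

|r| = √0.0266 = 0.163
The association is negative, so r = −0.163.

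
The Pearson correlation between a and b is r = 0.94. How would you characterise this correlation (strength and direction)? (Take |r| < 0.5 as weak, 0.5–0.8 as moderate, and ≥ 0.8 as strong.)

r = 0.94 > 0 so the relationship is positive.
|r| = 0.94, which falls in the strong range.

strong positive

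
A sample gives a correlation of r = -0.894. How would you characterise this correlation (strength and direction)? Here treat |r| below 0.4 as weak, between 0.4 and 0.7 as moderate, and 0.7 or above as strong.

r = -0.894 < 0 so the relationship is negative.
|r| = 0.894, which falls in the strong range.

strong negative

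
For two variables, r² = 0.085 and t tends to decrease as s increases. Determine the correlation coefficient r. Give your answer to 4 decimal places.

-0.2915

|r| = √0.085 = 0.2915
The association is negative, so r = −0.2915.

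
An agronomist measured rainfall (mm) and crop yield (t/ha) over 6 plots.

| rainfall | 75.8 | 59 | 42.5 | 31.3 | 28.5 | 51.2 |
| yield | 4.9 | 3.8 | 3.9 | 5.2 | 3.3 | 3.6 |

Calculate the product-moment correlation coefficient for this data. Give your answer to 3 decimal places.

n = 6, Σx = 288.3, Σy = 24.7, Σx² = 15446.27, Σy² = 104.55, Σxy = 1202.5
nΣxy − ΣxΣy = 7215 − 7121.01 = 93.99
nΣx² − (Σx)² = 92677.62 − 83116.89 = 9560.73; nΣy² − (Σy)² = 627.3 − 610.09 = 17.21
r = 93.99 / √(9560.73 × 17.21) = 93.99 / 405.6355 ≈ 0.232

0.232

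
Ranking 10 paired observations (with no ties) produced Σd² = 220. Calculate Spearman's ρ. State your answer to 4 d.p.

ρ = 1 − 6Σd² / [n(n²−1)] = 1 − 6×220 / (10×99)
  = 1 − 1320/990 = 1 − 1.33333 ≈ -0.3333

-0.3333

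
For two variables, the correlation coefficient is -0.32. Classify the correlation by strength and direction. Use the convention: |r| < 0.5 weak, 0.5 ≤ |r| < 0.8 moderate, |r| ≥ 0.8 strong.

weak negative

r = -0.32 < 0 so the relationship is negative.
|r| = 0.32, which falls in the weak range.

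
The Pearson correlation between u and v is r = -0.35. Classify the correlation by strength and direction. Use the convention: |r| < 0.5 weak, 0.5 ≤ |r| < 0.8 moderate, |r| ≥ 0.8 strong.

r = -0.35 < 0 so the relationship is negative.
|r| = 0.35, which falls in the weak range.

weak negative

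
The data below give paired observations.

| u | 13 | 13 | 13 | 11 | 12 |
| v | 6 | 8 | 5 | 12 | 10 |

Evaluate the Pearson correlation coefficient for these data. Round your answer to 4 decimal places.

-0.9175

n = 5, Σu = 62, Σv = 41, Σu² = 772, Σv² = 369, Σuv = 499
nΣuv − ΣuΣv = 2495 − 2542 = -47
nΣu² − (Σu)² = 3860 − 3844 = 16; nΣv² − (Σv)² = 1845 − 1681 = 164
r = -47 / √(16 × 164) = -47 / 51.2250 ≈ -0.9175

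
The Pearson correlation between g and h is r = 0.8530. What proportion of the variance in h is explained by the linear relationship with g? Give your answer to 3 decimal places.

r² = (0.8530)² = 0.728

0.728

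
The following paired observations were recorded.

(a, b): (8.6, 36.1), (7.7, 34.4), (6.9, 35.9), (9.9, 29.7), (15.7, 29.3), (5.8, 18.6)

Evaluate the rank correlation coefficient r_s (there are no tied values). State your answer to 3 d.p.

0.029

Rank a: 4, 3, 2, 5, 6, 1
Rank b: 6, 4, 5, 3, 2, 1
d = rank(a) − rank(b): -2, -1, -3, 2, 4, 0; Σd² = 34
ρ = 1 − 6Σd² / [n(n²−1)] = 1 − 6×34 / (6×35) = 1 − 204/210 ≈ 0.029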